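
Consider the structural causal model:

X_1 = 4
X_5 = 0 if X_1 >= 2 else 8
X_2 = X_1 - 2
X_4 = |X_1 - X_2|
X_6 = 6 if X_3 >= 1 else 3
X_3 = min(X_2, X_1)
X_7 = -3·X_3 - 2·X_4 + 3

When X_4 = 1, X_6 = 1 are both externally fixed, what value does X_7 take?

Setting X_4 = 1, X_6 = 1 by intervention discards those variables' equations.
X_2 = X_1 - 2  [with X_1=4]  = 2
X_3 = min(X_2, X_1)  [with X_2=2, X_1=4]  = 2
X_7 = -3·X_3 - 2·X_4 + 3  [with X_3=2, X_4=1]  = -5

-5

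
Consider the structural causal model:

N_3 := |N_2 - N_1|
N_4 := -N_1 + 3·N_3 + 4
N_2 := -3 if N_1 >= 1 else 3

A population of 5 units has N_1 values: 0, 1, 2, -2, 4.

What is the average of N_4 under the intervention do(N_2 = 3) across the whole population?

Every unit gets N_2=3 under the intervention. N_4 values become 13, 9, 5, 21, 3; E[N_4|do(N_2=3)] = 10.2.

10.2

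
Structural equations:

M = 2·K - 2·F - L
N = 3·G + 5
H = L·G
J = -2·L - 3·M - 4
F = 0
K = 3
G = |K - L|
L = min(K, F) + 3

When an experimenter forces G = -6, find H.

-18

do(G=-6) replaces the equation G = |K - L| with the constant G = -6.
L = min(K, F) + 3  [with K=3, F=0]  = 3
H = L·G  [with L=3, G=-6]  = -18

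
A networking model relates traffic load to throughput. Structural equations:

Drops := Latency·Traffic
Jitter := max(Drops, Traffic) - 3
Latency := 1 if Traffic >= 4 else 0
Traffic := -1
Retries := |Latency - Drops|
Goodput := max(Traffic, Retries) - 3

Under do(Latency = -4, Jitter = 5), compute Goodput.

5

Setting Latency = -4, Jitter = 5 by intervention discards those variables' equations.
Drops = Latency·Traffic  [with Latency=-4, Traffic=-1]  = 4
Retries = |Latency - Drops|  [with Latency=-4, Drops=4]  = 8
Goodput = max(Traffic, Retries) - 3  [with Traffic=-1, Retries=8]  = 5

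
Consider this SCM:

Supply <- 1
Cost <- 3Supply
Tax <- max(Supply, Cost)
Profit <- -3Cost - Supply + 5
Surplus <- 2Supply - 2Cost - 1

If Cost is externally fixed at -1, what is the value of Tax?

1

The intervention breaks the incoming arrows to Cost: Cost <- 3Supply no longer applies, and Cost = -1.
Tax = max(Supply, Cost)  [with Supply=1, Cost=-1]  = 1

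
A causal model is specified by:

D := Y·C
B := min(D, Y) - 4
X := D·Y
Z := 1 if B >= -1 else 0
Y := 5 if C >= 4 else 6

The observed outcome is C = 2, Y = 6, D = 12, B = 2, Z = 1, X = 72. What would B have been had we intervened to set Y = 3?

Under do(Y=3), the mechanism Y := 5 if C >= 4 else 6 is discarded; Y is fixed at 3.
D = Y·C  [with Y=3, C=2]  = 6
B = min(D, Y) - 4  [with D=6, Y=3]  = -1

-1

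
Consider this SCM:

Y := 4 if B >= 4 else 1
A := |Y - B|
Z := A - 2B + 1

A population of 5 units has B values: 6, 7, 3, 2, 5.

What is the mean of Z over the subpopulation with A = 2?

Conditioning on A=2 selects the 2 unit(s) with B ∈ {6, 3}. Their Z values: -9, -3. Mean = -6.

-6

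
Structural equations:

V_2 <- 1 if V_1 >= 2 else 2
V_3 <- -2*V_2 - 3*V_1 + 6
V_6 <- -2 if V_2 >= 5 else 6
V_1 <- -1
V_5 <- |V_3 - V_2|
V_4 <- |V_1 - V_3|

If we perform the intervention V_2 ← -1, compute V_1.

Under do(V_2=-1), the mechanism V_2 <- 1 if V_1 >= 2 else 2 is discarded; V_2 is fixed at -1.
V_1 is not downstream of the intervention, so its value is determined by the original equations.

-1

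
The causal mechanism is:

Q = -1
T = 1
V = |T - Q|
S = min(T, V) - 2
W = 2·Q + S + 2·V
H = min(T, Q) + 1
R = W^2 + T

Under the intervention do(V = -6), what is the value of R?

The intervention breaks the incoming arrows to V: V = |T - Q| no longer applies, and V = -6.
S = min(T, V) - 2  [with T=1, V=-6]  = -8
W = 2·Q + S + 2·V  [with Q=-1, S=-8, V=-6]  = -22
R = W^2 + T  [with W=-22, T=1]  = 485

485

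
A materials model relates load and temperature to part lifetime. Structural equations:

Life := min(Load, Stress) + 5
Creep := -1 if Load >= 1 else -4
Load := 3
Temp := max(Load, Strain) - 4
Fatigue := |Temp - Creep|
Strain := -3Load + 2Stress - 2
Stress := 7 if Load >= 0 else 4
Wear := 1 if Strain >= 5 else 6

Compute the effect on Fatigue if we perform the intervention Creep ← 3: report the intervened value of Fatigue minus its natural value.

4

Under do(Creep=3), the mechanism Creep := -1 if Load >= 1 else -4 is discarded; Creep is fixed at 3.
Stress = 7 if Load >= 0 else 4  [with Load=3]  = 7
Strain = -3Load + 2Stress - 2  [with Load=3, Stress=7]  = 3
Temp = max(Load, Strain) - 4  [with Load=3, Strain=3]  = -1
Fatigue = |Temp - Creep|  [with Temp=-1, Creep=3]  = 4
Without intervention: Stress = 7 if Load >= 0 else 4  [with Load=3]  = 7; Strain = -3Load + 2Stress - 2  [with Load=3, Stress=7]  = 3; Temp = max(Load, Strain) - 4  [with Load=3, Strain=3]  = -1; Creep = -1 if Load >= 1 else -4  [with Load=3]  = -1; Fatigue = |Temp - Creep|  [with Temp=-1, Creep=-1]  = 0.
Change = 4 − 0 = 4.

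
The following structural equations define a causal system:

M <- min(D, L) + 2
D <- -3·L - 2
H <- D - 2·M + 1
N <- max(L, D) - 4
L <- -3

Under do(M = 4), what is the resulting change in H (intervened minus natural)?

The intervention breaks the incoming arrows to M: M <- min(D, L) + 2 no longer applies, and M = 4.
D = -3·L - 2  [with L=-3]  = 7
H = D - 2·M + 1  [with D=7, M=4]  = 0
Without intervention: D = -3·L - 2  [with L=-3]  = 7; M = min(D, L) + 2  [with D=7, L=-3]  = -1; H = D - 2·M + 1  [with D=7, M=-1]  = 10.
Change = 0 − 10 = -10.

-10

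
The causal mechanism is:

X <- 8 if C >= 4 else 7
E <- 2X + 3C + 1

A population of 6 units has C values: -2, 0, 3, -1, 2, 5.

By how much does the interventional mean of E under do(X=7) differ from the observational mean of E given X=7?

Under do(X=7), X's equation is replaced by X=7 for every unit. Per-unit E: 9, 15, 24, 12, 21, 30. Mean = 18.5.
Observing X=7 restricts to units where X's equation naturally yields 7: C ∈ {-2, 0, 3, -1, 2}. In that subpopulation E = 9, 15, 24, 12, 21, mean 16.2.
Difference = 18.5 − 16.2 = 2.3.

2.3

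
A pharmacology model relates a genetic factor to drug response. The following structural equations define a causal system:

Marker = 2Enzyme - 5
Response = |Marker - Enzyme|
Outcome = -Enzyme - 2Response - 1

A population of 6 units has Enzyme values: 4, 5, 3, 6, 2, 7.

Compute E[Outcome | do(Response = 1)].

-7.5

Every unit gets Response=1 under the intervention. Outcome values become -7, -8, -6, -9, -5, -10; E[Outcome|do(Response=1)] = -7.5.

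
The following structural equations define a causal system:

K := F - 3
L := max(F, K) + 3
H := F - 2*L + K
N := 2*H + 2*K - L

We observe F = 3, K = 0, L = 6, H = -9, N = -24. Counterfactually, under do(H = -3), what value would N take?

-12

Intervening sets H = -3 and removes its equation (H := F - 2*L + K).
K = F - 3  [with F=3]  = 0
L = max(F, K) + 3  [with F=3, K=0]  = 6
N = 2*H + 2*K - L  [with H=-3, K=0, L=6]  = -12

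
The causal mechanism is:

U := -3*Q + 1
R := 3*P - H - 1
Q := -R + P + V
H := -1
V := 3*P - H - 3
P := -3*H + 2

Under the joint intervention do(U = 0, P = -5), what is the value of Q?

The joint intervention fixes U = 0, P = -5, removing each variable's own equation.
R = 3*P - H - 1  [with P=-5, H=-1]  = -15
V = 3*P - H - 3  [with P=-5, H=-1]  = -17
Q = -R + P + V  [with R=-15, P=-5, V=-17]  = -7

-7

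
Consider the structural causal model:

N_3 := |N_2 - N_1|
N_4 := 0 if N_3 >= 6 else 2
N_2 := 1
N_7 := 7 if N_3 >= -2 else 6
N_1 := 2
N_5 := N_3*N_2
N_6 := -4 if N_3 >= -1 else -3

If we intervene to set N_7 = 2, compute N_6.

-4

Intervening sets N_7 = 2 and removes its equation (N_7 := 7 if N_3 >= -2 else 6).
Since N_6 is not a descendant of the intervened variable, it is unaffected.
N_3 = |N_2 - N_1|  [with N_2=1, N_1=2]  = 1
N_6 = -4 if N_3 >= -1 else -3  [with N_3=1]  = -4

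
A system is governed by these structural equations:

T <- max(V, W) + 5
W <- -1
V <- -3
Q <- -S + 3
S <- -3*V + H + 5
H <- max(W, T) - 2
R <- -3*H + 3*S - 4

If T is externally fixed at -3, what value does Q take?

-8

The intervention breaks the incoming arrows to T: T <- max(V, W) + 5 no longer applies, and T = -3.
H = max(W, T) - 2  [with W=-1, T=-3]  = -3
S = -3*V + H + 5  [with V=-3, H=-3]  = 11
Q = -S + 3  [with S=11]  = -8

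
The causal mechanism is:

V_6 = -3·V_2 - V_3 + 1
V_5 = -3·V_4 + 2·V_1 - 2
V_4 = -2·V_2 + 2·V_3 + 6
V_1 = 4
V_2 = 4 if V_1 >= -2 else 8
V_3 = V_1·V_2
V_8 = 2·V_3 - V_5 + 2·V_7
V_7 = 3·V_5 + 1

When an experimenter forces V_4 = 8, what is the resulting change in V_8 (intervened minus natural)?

330

do(V_4=8) replaces the equation V_4 = -2·V_2 + 2·V_3 + 6 with the constant V_4 = 8.
V_2 = 4 if V_1 >= -2 else 8  [with V_1=4]  = 4
V_3 = V_1·V_2  [with V_1=4, V_2=4]  = 16
V_5 = -3·V_4 + 2·V_1 - 2  [with V_4=8, V_1=4]  = -18
V_7 = 3·V_5 + 1  [with V_5=-18]  = -53
V_8 = 2·V_3 - V_5 + 2·V_7  [with V_3=16, V_5=-18, V_7=-53]  = -56
Without intervention: V_2 = 4 if V_1 >= -2 else 8  [with V_1=4]  = 4; V_3 = V_1·V_2  [with V_1=4, V_2=4]  = 16; V_4 = -2·V_2 + 2·V_3 + 6  [with V_2=4, V_3=16]  = 30; V_5 = -3·V_4 + 2·V_1 - 2  [with V_4=30, V_1=4]  = -84; V_7 = 3·V_5 + 1  [with V_5=-84]  = -251; V_8 = 2·V_3 - V_5 + 2·V_7  [with V_3=16, V_5=-84, V_7=-251]  = -386.
Change = -56 − (-386) = 330.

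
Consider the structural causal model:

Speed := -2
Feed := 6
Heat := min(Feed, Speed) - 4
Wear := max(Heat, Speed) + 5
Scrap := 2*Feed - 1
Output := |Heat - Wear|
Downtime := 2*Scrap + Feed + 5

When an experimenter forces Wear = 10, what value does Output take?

Under do(Wear=10), the mechanism Wear := max(Heat, Speed) + 5 is discarded; Wear is fixed at 10.
Heat = min(Feed, Speed) - 4  [with Feed=6, Speed=-2]  = -6
Output = |Heat - Wear|  [with Heat=-6, Wear=10]  = 16

16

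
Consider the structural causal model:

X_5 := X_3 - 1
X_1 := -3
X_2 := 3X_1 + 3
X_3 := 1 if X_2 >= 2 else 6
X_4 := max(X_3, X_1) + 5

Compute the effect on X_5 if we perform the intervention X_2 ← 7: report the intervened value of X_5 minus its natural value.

-5

do(X_2=7) replaces the equation X_2 := 3X_1 + 3 with the constant X_2 = 7.
X_3 = 1 if X_2 >= 2 else 6  [with X_2=7]  = 1
X_5 = X_3 - 1  [with X_3=1]  = 0
Without intervention: X_2 = 3X_1 + 3  [with X_1=-3]  = -6; X_3 = 1 if X_2 >= 2 else 6  [with X_2=-6]  = 6; X_5 = X_3 - 1  [with X_3=6]  = 5.
Change = 0 − 5 = -5.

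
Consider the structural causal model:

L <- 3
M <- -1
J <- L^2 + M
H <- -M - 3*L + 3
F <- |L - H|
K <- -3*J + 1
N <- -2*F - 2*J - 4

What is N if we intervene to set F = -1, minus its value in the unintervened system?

18

Under do(F=-1), the mechanism F <- |L - H| is discarded; F is fixed at -1.
J = L^2 + M  [with L=3, M=-1]  = 8
N = -2*F - 2*J - 4  [with F=-1, J=8]  = -18
Without intervention: J = L^2 + M  [with L=3, M=-1]  = 8; H = -M - 3*L + 3  [with M=-1, L=3]  = -5; F = |L - H|  [with L=3, H=-5]  = 8; N = -2*F - 2*J - 4  [with F=8, J=8]  = -36.
Change = -18 − (-36) = 18.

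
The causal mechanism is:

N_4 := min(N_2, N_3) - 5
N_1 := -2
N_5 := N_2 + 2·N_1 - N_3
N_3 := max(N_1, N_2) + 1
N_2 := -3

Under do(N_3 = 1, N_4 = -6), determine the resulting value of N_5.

Setting N_3 = 1, N_4 = -6 by intervention discards those variables' equations.
N_5 = N_2 + 2·N_1 - N_3  [with N_2=-3, N_1=-2, N_3=1]  = -8

-8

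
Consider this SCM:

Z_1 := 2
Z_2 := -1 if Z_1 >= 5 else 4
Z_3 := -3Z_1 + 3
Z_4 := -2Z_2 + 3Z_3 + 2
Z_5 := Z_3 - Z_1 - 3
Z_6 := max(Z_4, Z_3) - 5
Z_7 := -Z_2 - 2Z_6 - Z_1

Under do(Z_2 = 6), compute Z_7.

8

Under do(Z_2=6), the mechanism Z_2 := -1 if Z_1 >= 5 else 4 is discarded; Z_2 is fixed at 6.
Z_3 = -3Z_1 + 3  [with Z_1=2]  = -3
Z_4 = -2Z_2 + 3Z_3 + 2  [with Z_2=6, Z_3=-3]  = -19
Z_6 = max(Z_4, Z_3) - 5  [with Z_4=-19, Z_3=-3]  = -8
Z_7 = -Z_2 - 2Z_6 - Z_1  [with Z_2=6, Z_6=-8, Z_1=2]  = 8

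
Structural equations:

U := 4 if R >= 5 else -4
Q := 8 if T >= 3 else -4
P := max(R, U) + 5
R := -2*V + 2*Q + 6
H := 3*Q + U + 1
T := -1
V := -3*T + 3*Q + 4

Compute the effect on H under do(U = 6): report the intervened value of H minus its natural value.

2

Under do(U=6), the mechanism U := 4 if R >= 5 else -4 is discarded; U is fixed at 6.
Q = 8 if T >= 3 else -4  [with T=-1]  = -4
H = 3*Q + U + 1  [with Q=-4, U=6]  = -5
Without intervention: Q = 8 if T >= 3 else -4  [with T=-1]  = -4; V = -3*T + 3*Q + 4  [with T=-1, Q=-4]  = -5; R = -2*V + 2*Q + 6  [with V=-5, Q=-4]  = 8; U = 4 if R >= 5 else -4  [with R=8]  = 4; H = 3*Q + U + 1  [with Q=-4, U=4]  = -7.
Change = -5 − (-7) = 2.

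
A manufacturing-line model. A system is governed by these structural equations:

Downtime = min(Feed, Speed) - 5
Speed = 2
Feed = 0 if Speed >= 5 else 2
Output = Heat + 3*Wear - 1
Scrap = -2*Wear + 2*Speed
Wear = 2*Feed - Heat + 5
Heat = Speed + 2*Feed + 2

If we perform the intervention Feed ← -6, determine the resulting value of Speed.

Under do(Feed=-6), the mechanism Feed = 0 if Speed >= 5 else 2 is discarded; Feed is fixed at -6.
Speed is not downstream of the intervention, so its value is determined by the original equations.

2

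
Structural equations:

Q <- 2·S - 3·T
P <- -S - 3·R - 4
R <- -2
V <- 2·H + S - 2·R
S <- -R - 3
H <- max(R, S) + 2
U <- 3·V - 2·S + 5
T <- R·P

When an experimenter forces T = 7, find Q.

-23

do(T=7) replaces the equation T <- R·P with the constant T = 7.
S = -R - 3  [with R=-2]  = -1
Q = 2·S - 3·T  [with S=-1, T=7]  = -23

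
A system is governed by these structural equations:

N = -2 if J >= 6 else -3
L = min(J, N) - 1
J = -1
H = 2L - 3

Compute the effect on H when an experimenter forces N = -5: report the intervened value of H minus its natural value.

Under do(N=-5), the mechanism N = -2 if J >= 6 else -3 is discarded; N is fixed at -5.
L = min(J, N) - 1  [with J=-1, N=-5]  = -6
H = 2L - 3  [with L=-6]  = -15
Without intervention: N = -2 if J >= 6 else -3  [with J=-1]  = -3; L = min(J, N) - 1  [with J=-1, N=-3]  = -4; H = 2L - 3  [with L=-4]  = -11.
Change = -15 − (-11) = -4.

-4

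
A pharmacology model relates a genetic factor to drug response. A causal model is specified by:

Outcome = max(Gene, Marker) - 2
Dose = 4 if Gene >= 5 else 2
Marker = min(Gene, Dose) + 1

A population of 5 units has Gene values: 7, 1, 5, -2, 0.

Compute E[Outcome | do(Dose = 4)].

The intervention sets Dose=4 in all 5 units regardless of Gene. Recomputing Outcome per unit gives 5, 0, 3, -3, -1; average 0.8.

0.8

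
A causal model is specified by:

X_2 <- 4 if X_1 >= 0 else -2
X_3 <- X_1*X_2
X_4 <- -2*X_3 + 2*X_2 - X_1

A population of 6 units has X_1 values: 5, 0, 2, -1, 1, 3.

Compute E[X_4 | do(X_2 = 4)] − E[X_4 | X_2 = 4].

Every unit gets X_2=4 under the intervention. X_4 values become -37, 8, -10, 17, -1, -19; E[X_4|do(X_2=4)] = -7.
Observing X_2=4 restricts to units where X_2's equation naturally yields 4: X_1 ∈ {5, 0, 2, 1, 3}. In that subpopulation X_4 = -37, 8, -10, -1, -19, mean -11.8.
Difference = -7 − (-11.8) = 4.8.

4.8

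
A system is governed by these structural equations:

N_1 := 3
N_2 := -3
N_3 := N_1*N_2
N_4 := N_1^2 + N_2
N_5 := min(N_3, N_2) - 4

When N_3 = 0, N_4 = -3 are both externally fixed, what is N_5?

Setting N_3 = 0, N_4 = -3 by intervention discards those variables' equations.
N_5 = min(N_3, N_2) - 4  [with N_3=0, N_2=-3]  = -7

-7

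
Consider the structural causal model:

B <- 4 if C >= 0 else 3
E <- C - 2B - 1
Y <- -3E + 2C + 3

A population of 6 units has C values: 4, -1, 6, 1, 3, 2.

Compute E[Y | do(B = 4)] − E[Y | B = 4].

0.7

The intervention sets B=4 in all 6 units regardless of C. Recomputing Y per unit gives 26, 31, 24, 29, 27, 28; average 27.5.
E[Y|B=4] averages over only the 5 units with B=4 (C = 4, 6, 1, 3, 2): Y = 26, 24, 29, 27, 28, mean 26.8.
Difference = 27.5 − 26.8 = 0.7.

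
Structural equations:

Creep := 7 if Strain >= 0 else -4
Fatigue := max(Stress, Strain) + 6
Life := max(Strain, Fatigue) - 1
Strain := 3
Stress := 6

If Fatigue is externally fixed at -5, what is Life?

Intervening sets Fatigue = -5 and removes its equation (Fatigue := max(Stress, Strain) + 6).
Life = max(Strain, Fatigue) - 1  [with Strain=3, Fatigue=-5]  = 2

2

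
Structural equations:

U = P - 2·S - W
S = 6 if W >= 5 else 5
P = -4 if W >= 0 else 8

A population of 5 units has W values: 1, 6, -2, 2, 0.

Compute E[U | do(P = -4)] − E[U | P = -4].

0.95

Every unit gets P=-4 under the intervention. U values become -15, -22, -12, -16, -14; E[U|do(P=-4)] = -15.8.
Observing P=-4 restricts to units where P's equation naturally yields -4: W ∈ {1, 6, 2, 0}. In that subpopulation U = -15, -22, -16, -14, mean -16.75.
Difference = -15.8 − (-16.75) = 0.95.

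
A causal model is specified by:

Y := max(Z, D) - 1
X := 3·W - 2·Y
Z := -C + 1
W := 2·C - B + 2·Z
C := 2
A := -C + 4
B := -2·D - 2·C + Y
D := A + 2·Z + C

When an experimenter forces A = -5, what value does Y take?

do(A=-5) replaces the equation A := -C + 4 with the constant A = -5.
Z = -C + 1  [with C=2]  = -1
D = A + 2·Z + C  [with A=-5, Z=-1, C=2]  = -5
Y = max(Z, D) - 1  [with Z=-1, D=-5]  = -2

-2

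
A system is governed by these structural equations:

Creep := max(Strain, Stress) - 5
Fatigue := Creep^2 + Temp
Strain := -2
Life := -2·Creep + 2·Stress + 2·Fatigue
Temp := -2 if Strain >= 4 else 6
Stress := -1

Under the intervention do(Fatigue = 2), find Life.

14

The intervention breaks the incoming arrows to Fatigue: Fatigue := Creep^2 + Temp no longer applies, and Fatigue = 2.
Creep = max(Strain, Stress) - 5  [with Strain=-2, Stress=-1]  = -6
Life = -2·Creep + 2·Stress + 2·Fatigue  [with Creep=-6, Stress=-1, Fatigue=2]  = 14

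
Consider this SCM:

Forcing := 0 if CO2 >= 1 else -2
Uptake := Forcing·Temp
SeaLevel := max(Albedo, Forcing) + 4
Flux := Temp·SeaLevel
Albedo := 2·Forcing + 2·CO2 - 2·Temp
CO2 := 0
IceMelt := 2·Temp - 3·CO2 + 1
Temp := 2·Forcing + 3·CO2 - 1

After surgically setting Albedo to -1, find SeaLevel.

The intervention breaks the incoming arrows to Albedo: Albedo := 2·Forcing + 2·CO2 - 2·Temp no longer applies, and Albedo = -1.
Forcing = 0 if CO2 >= 1 else -2  [with CO2=0]  = -2
SeaLevel = max(Albedo, Forcing) + 4  [with Albedo=-1, Forcing=-2]  = 3

3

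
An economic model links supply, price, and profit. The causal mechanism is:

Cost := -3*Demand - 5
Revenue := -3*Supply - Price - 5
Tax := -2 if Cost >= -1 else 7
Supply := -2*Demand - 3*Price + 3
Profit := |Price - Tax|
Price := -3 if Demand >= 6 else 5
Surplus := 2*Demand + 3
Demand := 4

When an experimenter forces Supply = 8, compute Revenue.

do(Supply=8) replaces the equation Supply := -2*Demand - 3*Price + 3 with the constant Supply = 8.
Price = -3 if Demand >= 6 else 5  [with Demand=4]  = 5
Revenue = -3*Supply - Price - 5  [with Supply=8, Price=5]  = -34

-34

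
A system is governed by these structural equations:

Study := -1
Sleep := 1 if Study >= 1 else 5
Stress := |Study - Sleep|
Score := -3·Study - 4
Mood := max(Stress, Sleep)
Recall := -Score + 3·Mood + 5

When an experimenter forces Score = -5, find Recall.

Under do(Score=-5), the mechanism Score := -3·Study - 4 is discarded; Score is fixed at -5.
Sleep = 1 if Study >= 1 else 5  [with Study=-1]  = 5
Stress = |Study - Sleep|  [with Study=-1, Sleep=5]  = 6
Mood = max(Stress, Sleep)  [with Stress=6, Sleep=5]  = 6
Recall = -Score + 3·Mood + 5  [with Score=-5, Mood=6]  = 28

28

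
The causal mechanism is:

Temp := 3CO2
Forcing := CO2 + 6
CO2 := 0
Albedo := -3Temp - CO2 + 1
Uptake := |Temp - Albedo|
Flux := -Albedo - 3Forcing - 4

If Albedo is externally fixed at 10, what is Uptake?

10

Under do(Albedo=10), the mechanism Albedo := -3Temp - CO2 + 1 is discarded; Albedo is fixed at 10.
Temp = 3CO2  [with CO2=0]  = 0
Uptake = |Temp - Albedo|  [with Temp=0, Albedo=10]  = 10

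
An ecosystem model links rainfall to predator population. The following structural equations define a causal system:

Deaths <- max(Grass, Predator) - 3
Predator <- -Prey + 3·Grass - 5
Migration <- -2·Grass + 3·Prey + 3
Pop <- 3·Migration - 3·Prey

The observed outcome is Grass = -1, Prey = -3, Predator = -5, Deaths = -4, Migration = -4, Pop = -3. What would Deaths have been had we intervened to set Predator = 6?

The intervention breaks the incoming arrows to Predator: Predator <- -Prey + 3·Grass - 5 no longer applies, and Predator = 6.
Deaths = max(Grass, Predator) - 3  [with Grass=-1, Predator=6]  = 3

3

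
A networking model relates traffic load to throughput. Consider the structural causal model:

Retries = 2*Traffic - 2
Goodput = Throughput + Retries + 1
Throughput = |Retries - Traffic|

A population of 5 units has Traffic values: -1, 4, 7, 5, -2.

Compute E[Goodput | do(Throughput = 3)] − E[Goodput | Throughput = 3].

Every unit gets Throughput=3 under the intervention. Goodput values become 0, 10, 16, 12, -2; E[Goodput|do(Throughput=3)] = 7.2.
Observing Throughput=3 restricts to units where Throughput's equation naturally yields 3: Traffic ∈ {-1, 5}. In that subpopulation Goodput = 0, 12, mean 6.
Difference = 7.2 − 6 = 1.2.

1.2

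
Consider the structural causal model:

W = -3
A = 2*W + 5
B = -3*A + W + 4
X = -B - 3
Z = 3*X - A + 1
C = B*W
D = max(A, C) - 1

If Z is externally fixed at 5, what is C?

The intervention breaks the incoming arrows to Z: Z = 3*X - A + 1 no longer applies, and Z = 5.
Since C is not a descendant of the intervened variable, it is unaffected.
A = 2*W + 5  [with W=-3]  = -1
B = -3*A + W + 4  [with A=-1, W=-3]  = 4
C = B*W  [with B=4, W=-3]  = -12

-12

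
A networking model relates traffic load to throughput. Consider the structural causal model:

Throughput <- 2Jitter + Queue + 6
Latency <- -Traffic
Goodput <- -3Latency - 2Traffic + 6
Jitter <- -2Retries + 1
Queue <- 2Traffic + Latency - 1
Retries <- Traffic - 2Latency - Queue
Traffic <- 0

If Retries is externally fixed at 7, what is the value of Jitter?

Intervening sets Retries = 7 and removes its equation (Retries <- Traffic - 2Latency - Queue).
Jitter = -2Retries + 1  [with Retries=7]  = -13

-13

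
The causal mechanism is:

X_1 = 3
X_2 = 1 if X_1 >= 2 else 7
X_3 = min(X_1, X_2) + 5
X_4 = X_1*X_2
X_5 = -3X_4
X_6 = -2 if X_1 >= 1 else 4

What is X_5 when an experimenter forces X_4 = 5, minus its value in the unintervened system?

-6

Intervening sets X_4 = 5 and removes its equation (X_4 = X_1*X_2).
X_5 = -3X_4  [with X_4=5]  = -15
Without intervention: X_2 = 1 if X_1 >= 2 else 7  [with X_1=3]  = 1; X_4 = X_1*X_2  [with X_1=3, X_2=1]  = 3; X_5 = -3X_4  [with X_4=3]  = -9.
Change = -15 − (-9) = -6.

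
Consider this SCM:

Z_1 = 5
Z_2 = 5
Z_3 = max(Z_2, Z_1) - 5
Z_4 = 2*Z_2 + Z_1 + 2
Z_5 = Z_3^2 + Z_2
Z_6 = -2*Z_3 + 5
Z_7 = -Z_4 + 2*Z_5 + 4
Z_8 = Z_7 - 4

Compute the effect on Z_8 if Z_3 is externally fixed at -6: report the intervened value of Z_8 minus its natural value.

The intervention breaks the incoming arrows to Z_3: Z_3 = max(Z_2, Z_1) - 5 no longer applies, and Z_3 = -6.
Z_4 = 2*Z_2 + Z_1 + 2  [with Z_2=5, Z_1=5]  = 17
Z_5 = Z_3^2 + Z_2  [with Z_3=-6, Z_2=5]  = 41
Z_7 = -Z_4 + 2*Z_5 + 4  [with Z_4=17, Z_5=41]  = 69
Z_8 = Z_7 - 4  [with Z_7=69]  = 65
Without intervention: Z_3 = max(Z_2, Z_1) - 5  [with Z_2=5, Z_1=5]  = 0; Z_4 = 2*Z_2 + Z_1 + 2  [with Z_2=5, Z_1=5]  = 17; Z_5 = Z_3^2 + Z_2  [with Z_3=0, Z_2=5]  = 5; Z_7 = -Z_4 + 2*Z_5 + 4  [with Z_4=17, Z_5=5]  = -3; Z_8 = Z_7 - 4  [with Z_7=-3]  = -7.
Change = 65 − (-7) = 72.

72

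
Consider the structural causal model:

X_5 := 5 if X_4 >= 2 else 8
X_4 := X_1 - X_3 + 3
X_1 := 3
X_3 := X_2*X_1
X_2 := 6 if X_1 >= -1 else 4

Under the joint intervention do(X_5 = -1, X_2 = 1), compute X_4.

3

Setting X_5 = -1, X_2 = 1 by intervention discards those variables' equations.
X_3 = X_2*X_1  [with X_2=1, X_1=3]  = 3
X_4 = X_1 - X_3 + 3  [with X_1=3, X_3=3]  = 3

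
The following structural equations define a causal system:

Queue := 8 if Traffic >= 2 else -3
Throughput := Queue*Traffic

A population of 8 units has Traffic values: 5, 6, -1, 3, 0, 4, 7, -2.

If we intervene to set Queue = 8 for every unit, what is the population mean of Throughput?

22

do(Queue=8) breaks Queue's dependence on Traffic. With Queue=8 fixed, Throughput across the units is 40, 48, -8, 24, 0, 32, 56, -16, mean 22.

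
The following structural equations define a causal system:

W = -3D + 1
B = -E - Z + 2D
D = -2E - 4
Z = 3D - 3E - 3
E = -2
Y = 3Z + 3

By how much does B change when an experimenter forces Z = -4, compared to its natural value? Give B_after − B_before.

The intervention breaks the incoming arrows to Z: Z = 3D - 3E - 3 no longer applies, and Z = -4.
D = -2E - 4  [with E=-2]  = 0
B = -E - Z + 2D  [with E=-2, Z=-4, D=0]  = 6
Without intervention: D = -2E - 4  [with E=-2]  = 0; Z = 3D - 3E - 3  [with D=0, E=-2]  = 3; B = -E - Z + 2D  [with E=-2, Z=3, D=0]  = -1.
Change = 6 − (-1) = 7.

7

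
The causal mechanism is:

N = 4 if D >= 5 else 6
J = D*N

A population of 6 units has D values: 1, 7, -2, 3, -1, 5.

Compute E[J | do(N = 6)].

13

Under do(N=6), N's equation is replaced by N=6 for every unit. Per-unit J: 6, 42, -12, 18, -6, 30. Mean = 13.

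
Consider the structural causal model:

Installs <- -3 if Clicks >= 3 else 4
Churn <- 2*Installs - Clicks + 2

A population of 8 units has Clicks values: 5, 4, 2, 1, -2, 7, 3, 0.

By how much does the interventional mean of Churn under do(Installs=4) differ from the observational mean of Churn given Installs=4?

-2.25

Every unit gets Installs=4 under the intervention. Churn values become 5, 6, 8, 9, 12, 3, 7, 10; E[Churn|do(Installs=4)] = 7.5.
Observing Installs=4 restricts to units where Installs's equation naturally yields 4: Clicks ∈ {2, 1, -2, 0}. In that subpopulation Churn = 8, 9, 12, 10, mean 9.75.
Difference = 7.5 − 9.75 = -2.25.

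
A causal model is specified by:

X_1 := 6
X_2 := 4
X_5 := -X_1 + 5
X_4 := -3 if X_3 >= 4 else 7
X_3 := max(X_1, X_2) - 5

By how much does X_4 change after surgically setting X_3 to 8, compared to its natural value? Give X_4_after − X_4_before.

-10

The intervention breaks the incoming arrows to X_3: X_3 := max(X_1, X_2) - 5 no longer applies, and X_3 = 8.
X_4 = -3 if X_3 >= 4 else 7  [with X_3=8]  = -3
Without intervention: X_3 = max(X_1, X_2) - 5  [with X_1=6, X_2=4]  = 1; X_4 = -3 if X_3 >= 4 else 7  [with X_3=1]  = 7.
Change = -3 − 7 = -10.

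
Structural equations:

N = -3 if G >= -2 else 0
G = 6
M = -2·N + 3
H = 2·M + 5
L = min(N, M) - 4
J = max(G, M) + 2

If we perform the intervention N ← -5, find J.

15

Under do(N=-5), the mechanism N = -3 if G >= -2 else 0 is discarded; N is fixed at -5.
M = -2·N + 3  [with N=-5]  = 13
J = max(G, M) + 2  [with G=6, M=13]  = 15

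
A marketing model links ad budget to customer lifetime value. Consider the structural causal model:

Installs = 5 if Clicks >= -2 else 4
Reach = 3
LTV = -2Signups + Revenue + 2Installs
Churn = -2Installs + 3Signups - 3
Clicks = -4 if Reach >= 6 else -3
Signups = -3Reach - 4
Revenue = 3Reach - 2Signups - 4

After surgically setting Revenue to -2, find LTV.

Intervening sets Revenue = -2 and removes its equation (Revenue = 3Reach - 2Signups - 4).
Clicks = -4 if Reach >= 6 else -3  [with Reach=3]  = -3
Installs = 5 if Clicks >= -2 else 4  [with Clicks=-3]  = 4
Signups = -3Reach - 4  [with Reach=3]  = -13
LTV = -2Signups + Revenue + 2Installs  [with Signups=-13, Revenue=-2, Installs=4]  = 32

32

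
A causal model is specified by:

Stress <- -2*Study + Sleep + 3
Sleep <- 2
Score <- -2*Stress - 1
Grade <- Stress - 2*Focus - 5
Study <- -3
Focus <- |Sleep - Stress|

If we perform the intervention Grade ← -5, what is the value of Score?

do(Grade=-5) replaces the equation Grade <- Stress - 2*Focus - 5 with the constant Grade = -5.
Since Score is not a descendant of the intervened variable, it is unaffected.
Stress = -2*Study + Sleep + 3  [with Study=-3, Sleep=2]  = 11
Score = -2*Stress - 1  [with Stress=11]  = -23

-23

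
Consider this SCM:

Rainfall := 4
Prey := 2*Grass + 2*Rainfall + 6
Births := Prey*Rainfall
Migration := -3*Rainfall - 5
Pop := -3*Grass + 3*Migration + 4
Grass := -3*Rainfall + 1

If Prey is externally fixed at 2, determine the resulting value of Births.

8

The intervention breaks the incoming arrows to Prey: Prey := 2*Grass + 2*Rainfall + 6 no longer applies, and Prey = 2.
Births = Prey*Rainfall  [with Prey=2, Rainfall=4]  = 8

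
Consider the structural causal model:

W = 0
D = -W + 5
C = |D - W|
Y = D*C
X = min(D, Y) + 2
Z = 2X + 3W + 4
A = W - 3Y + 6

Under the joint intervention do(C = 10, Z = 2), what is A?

-144

Under do(C = 10, Z = 2), each intervened variable's structural equation is replaced by its fixed value.
D = -W + 5  [with W=0]  = 5
Y = D*C  [with D=5, C=10]  = 50
A = W - 3Y + 6  [with W=0, Y=50]  = -144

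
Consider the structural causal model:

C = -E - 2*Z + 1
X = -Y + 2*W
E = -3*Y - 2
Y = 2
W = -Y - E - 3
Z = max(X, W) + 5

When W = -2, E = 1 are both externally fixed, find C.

-6

Setting W = -2, E = 1 by intervention discards those variables' equations.
X = -Y + 2*W  [with Y=2, W=-2]  = -6
Z = max(X, W) + 5  [with X=-6, W=-2]  = 3
C = -E - 2*Z + 1  [with E=1, Z=3]  = -6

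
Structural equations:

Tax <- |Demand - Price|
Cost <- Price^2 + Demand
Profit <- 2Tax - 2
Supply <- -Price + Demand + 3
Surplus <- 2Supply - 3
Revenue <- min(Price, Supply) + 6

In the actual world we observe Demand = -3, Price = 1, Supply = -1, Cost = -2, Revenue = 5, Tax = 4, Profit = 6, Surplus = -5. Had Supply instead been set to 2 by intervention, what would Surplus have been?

1

The intervention breaks the incoming arrows to Supply: Supply <- -Price + Demand + 3 no longer applies, and Supply = 2.
Surplus = 2Supply - 3  [with Supply=2]  = 1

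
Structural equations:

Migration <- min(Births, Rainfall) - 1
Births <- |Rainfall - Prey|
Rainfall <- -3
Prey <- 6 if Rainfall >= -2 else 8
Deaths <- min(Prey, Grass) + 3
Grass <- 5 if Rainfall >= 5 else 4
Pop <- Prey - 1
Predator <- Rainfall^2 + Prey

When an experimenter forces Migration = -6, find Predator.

Under do(Migration=-6), the mechanism Migration <- min(Births, Rainfall) - 1 is discarded; Migration is fixed at -6.
Since Predator is not a descendant of the intervened variable, it is unaffected.
Prey = 6 if Rainfall >= -2 else 8  [with Rainfall=-3]  = 8
Predator = Rainfall^2 + Prey  [with Rainfall=-3, Prey=8]  = 17

17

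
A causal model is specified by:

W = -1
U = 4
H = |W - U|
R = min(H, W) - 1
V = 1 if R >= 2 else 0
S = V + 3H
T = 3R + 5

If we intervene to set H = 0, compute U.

Under do(H=0), the mechanism H = |W - U| is discarded; H is fixed at 0.
Since U is not a descendant of the intervened variable, it is unaffected.

4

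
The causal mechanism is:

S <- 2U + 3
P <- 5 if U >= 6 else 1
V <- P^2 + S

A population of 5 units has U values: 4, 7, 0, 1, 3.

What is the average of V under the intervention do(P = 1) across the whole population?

10

Every unit gets P=1 under the intervention. V values become 12, 18, 4, 6, 10; E[V|do(P=1)] = 10.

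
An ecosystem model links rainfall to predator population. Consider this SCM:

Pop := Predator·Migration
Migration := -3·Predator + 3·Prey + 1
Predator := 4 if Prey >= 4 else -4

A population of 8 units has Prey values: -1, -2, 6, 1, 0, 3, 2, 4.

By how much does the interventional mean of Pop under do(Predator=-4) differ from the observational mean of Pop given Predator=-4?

do(Predator=-4) breaks Predator's dependence on Prey. With Predator=-4 fixed, Pop across the units is -40, -28, -124, -64, -52, -88, -76, -100, mean -71.5.
E[Pop|Predator=-4] averages over only the 6 units with Predator=-4 (Prey = -1, -2, 1, 0, 3, 2): Pop = -40, -28, -64, -52, -88, -76, mean -58.
Difference = -71.5 − (-58) = -13.5.

-13.5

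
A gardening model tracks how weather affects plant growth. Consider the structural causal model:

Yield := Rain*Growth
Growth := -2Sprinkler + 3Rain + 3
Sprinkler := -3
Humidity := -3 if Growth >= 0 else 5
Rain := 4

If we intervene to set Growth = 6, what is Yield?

do(Growth=6) replaces the equation Growth := -2Sprinkler + 3Rain + 3 with the constant Growth = 6.
Yield = Rain*Growth  [with Rain=4, Growth=6]  = 24

24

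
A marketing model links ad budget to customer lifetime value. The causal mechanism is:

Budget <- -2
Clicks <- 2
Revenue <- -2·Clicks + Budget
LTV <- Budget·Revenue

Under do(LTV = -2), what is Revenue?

Under do(LTV=-2), the mechanism LTV <- Budget·Revenue is discarded; LTV is fixed at -2.
Since Revenue is not a descendant of the intervened variable, it is unaffected.
Revenue = -2·Clicks + Budget  [with Clicks=2, Budget=-2]  = -6

-6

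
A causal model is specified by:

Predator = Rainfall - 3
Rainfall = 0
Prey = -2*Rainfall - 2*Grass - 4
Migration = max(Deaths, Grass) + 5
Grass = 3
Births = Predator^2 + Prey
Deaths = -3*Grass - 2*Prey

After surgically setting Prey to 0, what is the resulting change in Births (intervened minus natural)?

do(Prey=0) replaces the equation Prey = -2*Rainfall - 2*Grass - 4 with the constant Prey = 0.
Predator = Rainfall - 3  [with Rainfall=0]  = -3
Births = Predator^2 + Prey  [with Predator=-3, Prey=0]  = 9
Without intervention: Prey = -2*Rainfall - 2*Grass - 4  [with Rainfall=0, Grass=3]  = -10; Predator = Rainfall - 3  [with Rainfall=0]  = -3; Births = Predator^2 + Prey  [with Predator=-3, Prey=-10]  = -1.
Change = 9 − (-1) = 10.

10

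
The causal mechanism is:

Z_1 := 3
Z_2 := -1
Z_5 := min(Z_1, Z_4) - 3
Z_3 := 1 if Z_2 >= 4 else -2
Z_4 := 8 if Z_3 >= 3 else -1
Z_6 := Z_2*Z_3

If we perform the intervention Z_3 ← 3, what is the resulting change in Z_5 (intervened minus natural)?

4

do(Z_3=3) replaces the equation Z_3 := 1 if Z_2 >= 4 else -2 with the constant Z_3 = 3.
Z_4 = 8 if Z_3 >= 3 else -1  [with Z_3=3]  = 8
Z_5 = min(Z_1, Z_4) - 3  [with Z_1=3, Z_4=8]  = 0
Without intervention: Z_3 = 1 if Z_2 >= 4 else -2  [with Z_2=-1]  = -2; Z_4 = 8 if Z_3 >= 3 else -1  [with Z_3=-2]  = -1; Z_5 = min(Z_1, Z_4) - 3  [with Z_1=3, Z_4=-1]  = -4.
Change = 0 − (-4) = 4.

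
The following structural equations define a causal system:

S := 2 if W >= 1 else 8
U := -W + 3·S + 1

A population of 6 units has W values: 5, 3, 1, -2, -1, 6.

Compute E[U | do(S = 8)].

23

The intervention sets S=8 in all 6 units regardless of W. Recomputing U per unit gives 20, 22, 24, 27, 26, 19; average 23.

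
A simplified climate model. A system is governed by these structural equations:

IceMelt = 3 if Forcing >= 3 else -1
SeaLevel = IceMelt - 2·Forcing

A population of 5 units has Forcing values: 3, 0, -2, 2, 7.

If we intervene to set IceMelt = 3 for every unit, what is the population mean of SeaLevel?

-1

Every unit gets IceMelt=3 under the intervention. SeaLevel values become -3, 3, 7, -1, -11; E[SeaLevel|do(IceMelt=3)] = -1.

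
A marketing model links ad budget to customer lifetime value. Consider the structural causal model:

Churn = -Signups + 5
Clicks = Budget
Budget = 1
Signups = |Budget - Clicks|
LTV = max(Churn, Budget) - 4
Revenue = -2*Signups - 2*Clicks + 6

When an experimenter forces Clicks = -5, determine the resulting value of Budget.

1

Under do(Clicks=-5), the mechanism Clicks = Budget is discarded; Clicks is fixed at -5.
Budget is not downstream of the intervention, so its value is determined by the original equations.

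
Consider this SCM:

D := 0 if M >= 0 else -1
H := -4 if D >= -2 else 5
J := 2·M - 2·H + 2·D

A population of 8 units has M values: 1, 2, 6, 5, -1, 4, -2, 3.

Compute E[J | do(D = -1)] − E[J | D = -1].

7.5

Under do(D=-1), D's equation is replaced by D=-1 for every unit. Per-unit J: 8, 10, 18, 16, 4, 14, 2, 12. Mean = 10.5.
E[J|D=-1] averages over only the 2 units with D=-1 (M = -1, -2): J = 4, 2, mean 3.
Difference = 10.5 − 3 = 7.5.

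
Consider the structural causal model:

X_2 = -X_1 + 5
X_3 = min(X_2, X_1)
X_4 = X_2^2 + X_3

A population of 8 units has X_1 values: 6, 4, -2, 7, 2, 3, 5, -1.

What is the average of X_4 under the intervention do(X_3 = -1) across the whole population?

12

Under do(X_3=-1), X_3's equation is replaced by X_3=-1 for every unit. Per-unit X_4: 0, 0, 48, 3, 8, 3, -1, 35. Mean = 12.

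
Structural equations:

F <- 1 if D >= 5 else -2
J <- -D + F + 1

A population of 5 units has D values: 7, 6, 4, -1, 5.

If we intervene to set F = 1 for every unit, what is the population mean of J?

Every unit gets F=1 under the intervention. J values become -5, -4, -2, 3, -3; E[J|do(F=1)] = -2.2.

-2.2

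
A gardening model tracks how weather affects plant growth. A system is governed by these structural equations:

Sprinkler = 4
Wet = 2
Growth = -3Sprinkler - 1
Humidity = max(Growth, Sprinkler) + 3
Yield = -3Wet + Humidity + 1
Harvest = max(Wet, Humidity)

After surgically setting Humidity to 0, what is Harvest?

2

Under do(Humidity=0), the mechanism Humidity = max(Growth, Sprinkler) + 3 is discarded; Humidity is fixed at 0.
Harvest = max(Wet, Humidity)  [with Wet=2, Humidity=0]  = 2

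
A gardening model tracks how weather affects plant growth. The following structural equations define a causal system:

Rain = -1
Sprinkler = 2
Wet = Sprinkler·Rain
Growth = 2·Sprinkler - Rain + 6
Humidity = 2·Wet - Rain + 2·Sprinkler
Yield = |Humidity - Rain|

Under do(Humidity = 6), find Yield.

The intervention breaks the incoming arrows to Humidity: Humidity = 2·Wet - Rain + 2·Sprinkler no longer applies, and Humidity = 6.
Yield = |Humidity - Rain|  [with Humidity=6, Rain=-1]  = 7

7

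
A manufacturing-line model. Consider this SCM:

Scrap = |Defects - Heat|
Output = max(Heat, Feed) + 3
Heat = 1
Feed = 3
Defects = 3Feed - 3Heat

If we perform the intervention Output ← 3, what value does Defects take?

do(Output=3) replaces the equation Output = max(Heat, Feed) + 3 with the constant Output = 3.
Defects is not downstream of the intervention, so its value is determined by the original equations.
Defects = 3Feed - 3Heat  [with Feed=3, Heat=1]  = 6

6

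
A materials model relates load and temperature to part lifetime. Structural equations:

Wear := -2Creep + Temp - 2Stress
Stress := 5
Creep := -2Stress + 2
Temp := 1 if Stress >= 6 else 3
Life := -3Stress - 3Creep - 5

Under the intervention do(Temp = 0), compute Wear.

Under do(Temp=0), the mechanism Temp := 1 if Stress >= 6 else 3 is discarded; Temp is fixed at 0.
Creep = -2Stress + 2  [with Stress=5]  = -8
Wear = -2Creep + Temp - 2Stress  [with Creep=-8, Temp=0, Stress=5]  = 6

6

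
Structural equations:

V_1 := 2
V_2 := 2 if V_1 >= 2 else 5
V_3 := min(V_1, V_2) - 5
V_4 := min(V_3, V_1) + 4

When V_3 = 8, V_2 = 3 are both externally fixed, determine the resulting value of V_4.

The joint intervention fixes V_3 = 8, V_2 = 3, removing each variable's own equation.
V_4 = min(V_3, V_1) + 4  [with V_3=8, V_1=2]  = 6

6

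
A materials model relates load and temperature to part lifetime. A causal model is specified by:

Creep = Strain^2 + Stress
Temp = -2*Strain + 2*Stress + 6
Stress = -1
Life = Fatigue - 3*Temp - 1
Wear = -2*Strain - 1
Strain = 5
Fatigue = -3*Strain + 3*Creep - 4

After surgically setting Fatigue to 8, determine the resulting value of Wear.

-11

do(Fatigue=8) replaces the equation Fatigue = -3*Strain + 3*Creep - 4 with the constant Fatigue = 8.
Since Wear is not a descendant of the intervened variable, it is unaffected.
Wear = -2*Strain - 1  [with Strain=5]  = -11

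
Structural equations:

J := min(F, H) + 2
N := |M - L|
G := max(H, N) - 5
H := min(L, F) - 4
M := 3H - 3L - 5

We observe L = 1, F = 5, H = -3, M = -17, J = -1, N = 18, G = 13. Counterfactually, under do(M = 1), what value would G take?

-5

The intervention breaks the incoming arrows to M: M := 3H - 3L - 5 no longer applies, and M = 1.
H = min(L, F) - 4  [with L=1, F=5]  = -3
N = |M - L|  [with M=1, L=1]  = 0
G = max(H, N) - 5  [with H=-3, N=0]  = -5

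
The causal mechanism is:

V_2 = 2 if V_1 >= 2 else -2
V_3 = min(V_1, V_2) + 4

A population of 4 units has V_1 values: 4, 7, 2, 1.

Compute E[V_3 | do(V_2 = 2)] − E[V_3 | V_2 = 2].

Under do(V_2=2), V_2's equation is replaced by V_2=2 for every unit. Per-unit V_3: 6, 6, 6, 5. Mean = 5.75.
Conditioning on V_2=2 selects the 3 unit(s) with V_1 ∈ {4, 7, 2}. Their V_3 values: 6, 6, 6. Mean = 6.
Difference = 5.75 − 6 = -0.25.

-0.25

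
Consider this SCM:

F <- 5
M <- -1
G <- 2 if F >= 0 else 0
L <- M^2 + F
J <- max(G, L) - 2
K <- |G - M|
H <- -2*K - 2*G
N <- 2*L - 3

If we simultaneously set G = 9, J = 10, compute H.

Under do(G = 9, J = 10), each intervened variable's structural equation is replaced by its fixed value.
K = |G - M|  [with G=9, M=-1]  = 10
H = -2*K - 2*G  [with K=10, G=9]  = -38

-38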